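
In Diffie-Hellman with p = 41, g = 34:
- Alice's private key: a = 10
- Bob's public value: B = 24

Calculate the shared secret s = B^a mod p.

Step 1: s = B^a mod p = 24^10 mod 41.
  24^1 mod 41 = 24
  24^2 mod 41 = (24 * 24) mod 41 = 2
  24^3 mod 41 = (2 * 24) mod 41 = 7
  24^4 mod 41 = (7 * 24) mod 41 = 4
  24^5 mod 41 = (4 * 24) mod 41 = 14
  24^6 mod 41 = (14 * 24) mod 41 = 8
  24^7 mod 41 = (8 * 24) mod 41 = 28
  24^8 mod 41 = (28 * 24) mod 41 = 16
  24^9 mod 41 = (16 * 24) mod 41 = 15
  24^10 mod 41 = (15 * 24) mod 41 = 32
Result: shared secret = 32.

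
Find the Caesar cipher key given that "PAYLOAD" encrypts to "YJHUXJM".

Step 1: Compare first letters: P (position 15) -> Y (position 24).
Step 2: Shift = (24 - 15) mod 26 = 9.
The shift value is 9.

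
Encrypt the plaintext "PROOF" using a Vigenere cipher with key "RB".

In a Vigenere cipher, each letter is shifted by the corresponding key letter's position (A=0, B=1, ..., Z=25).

Step 1: Repeat key to match plaintext length:
  Plaintext: PROOF
  Key:       RBRBR
Step 2: Encrypt each letter:
  P(15) + R(17) = (15+17) mod 26 = 6 = G
  R(17) + B(1) = (17+1) mod 26 = 18 = S
  O(14) + R(17) = (14+17) mod 26 = 5 = F
  O(14) + B(1) = (14+1) mod 26 = 15 = P
  F(5) + R(17) = (5+17) mod 26 = 22 = W
Ciphertext: GSFPW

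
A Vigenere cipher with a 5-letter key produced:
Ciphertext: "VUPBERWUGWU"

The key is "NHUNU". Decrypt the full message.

Step 1: Key 'NHUNU' has length 5. Extended key: NHUNUNHUNUN
Step 2: Decrypt each position:
  V(21) - N(13) = 8 = I
  U(20) - H(7) = 13 = N
  P(15) - U(20) = 21 = V
  B(1) - N(13) = 14 = O
  E(4) - U(20) = 10 = K
  R(17) - N(13) = 4 = E
  W(22) - H(7) = 15 = P
  U(20) - U(20) = 0 = A
  G(6) - N(13) = 19 = T
  W(22) - U(20) = 2 = C
  U(20) - N(13) = 7 = H
Plaintext: INVOKEPATCH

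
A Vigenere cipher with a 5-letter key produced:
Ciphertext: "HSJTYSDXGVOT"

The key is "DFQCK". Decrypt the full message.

Step 1: Key 'DFQCK' has length 5. Extended key: DFQCKDFQCKDF
Step 2: Decrypt each position:
  H(7) - D(3) = 4 = E
  S(18) - F(5) = 13 = N
  J(9) - Q(16) = 19 = T
  T(19) - C(2) = 17 = R
  Y(24) - K(10) = 14 = O
  S(18) - D(3) = 15 = P
  D(3) - F(5) = 24 = Y
  X(23) - Q(16) = 7 = H
  G(6) - C(2) = 4 = E
  V(21) - K(10) = 11 = L
  O(14) - D(3) = 11 = L
  T(19) - F(5) = 14 = O
Plaintext: ENTROPYHELLO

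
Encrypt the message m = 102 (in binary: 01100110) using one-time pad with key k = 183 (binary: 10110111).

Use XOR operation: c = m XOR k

Step 1: Write out the XOR operation bit by bit:
  Message: 01100110
  Key:     10110111
  XOR:     11010001
Step 2: Convert to decimal: 11010001 = 209.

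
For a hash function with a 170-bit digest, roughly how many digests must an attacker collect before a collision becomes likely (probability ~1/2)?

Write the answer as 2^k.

Step 1: The birthday paradox gives collision probability ~50% after sqrt(2^n) = 2^(n/2) hashes.
Step 2: For 170-bit output: 2^(170/2) = 2^85.
Step 3: Approximately 2^85 hash computations needed.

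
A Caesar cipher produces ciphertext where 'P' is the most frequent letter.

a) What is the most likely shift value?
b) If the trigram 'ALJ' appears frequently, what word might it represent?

Step 1: In English, 'E' is the most frequent letter (12.7%).
Step 2: The most frequent ciphertext letter is 'P' (position 15).
Step 3: Shift = (15 - 4) mod 26 = 11.
Step 4: Decrypt 'ALJ' by shifting back 11:
  A -> P
  L -> A
  J -> Y
Step 5: 'ALJ' decrypts to 'PAY'.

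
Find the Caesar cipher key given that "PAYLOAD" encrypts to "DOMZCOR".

Step 1: Compare first letters: P (position 15) -> D (position 3).
Step 2: Shift = (3 - 15) mod 26 = 14.
The shift value is 14.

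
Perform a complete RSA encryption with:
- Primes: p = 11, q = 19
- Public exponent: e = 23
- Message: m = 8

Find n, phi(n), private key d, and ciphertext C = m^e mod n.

Step 1: n = 11 * 19 = 209.
Step 2: phi(n) = (11-1)(19-1) = 10 * 18 = 180.
Step 3: Find d = 23^(-1) mod 180 = 47.
  Verify: 23 * 47 = 1081 = 1 (mod 180).
Step 4: C = 8^23 mod 209 = 50.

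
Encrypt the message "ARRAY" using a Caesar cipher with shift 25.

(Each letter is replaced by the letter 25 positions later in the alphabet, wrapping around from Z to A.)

Step 1: For each letter, shift forward by 25 positions (mod 26).
  A (position 0) -> position (0+25) mod 26 = 25 -> Z
  R (position 17) -> position (17+25) mod 26 = 16 -> Q
  R (position 17) -> position (17+25) mod 26 = 16 -> Q
  A (position 0) -> position (0+25) mod 26 = 25 -> Z
  Y (position 24) -> position (24+25) mod 26 = 23 -> X
Result: ZQQZX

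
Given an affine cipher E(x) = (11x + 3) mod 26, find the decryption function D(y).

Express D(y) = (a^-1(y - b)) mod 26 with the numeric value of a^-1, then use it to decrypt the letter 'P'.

Step 1: Find a^-1, the modular inverse of 11 mod 26.
Step 2: We need 11 * a^-1 = 1 (mod 26).
Step 3: 11 * 19 = 209 = 8 * 26 + 1, so a^-1 = 19.
Step 4: D(y) = 19(y - 3) mod 26.
Step 5: Apply to 'P' (y = 15): D(15) = 19 * (15 - 3) mod 26 = 19 * 12 mod 26 = 20 -> 'U'.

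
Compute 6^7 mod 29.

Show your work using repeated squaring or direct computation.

Step 1: Compute 6^7 mod 29 step by step, reducing modulo 29 at each step.
  6^1 mod 29 = 6
  6^2 mod 29 = (6 * 6) mod 29 = 7
  6^3 mod 29 = (7 * 6) mod 29 = 13
  6^4 mod 29 = (13 * 6) mod 29 = 20
  6^5 mod 29 = (20 * 6) mod 29 = 4
  6^6 mod 29 = (4 * 6) mod 29 = 24
  6^7 mod 29 = (24 * 6) mod 29 = 28
Step 2: Result = 28.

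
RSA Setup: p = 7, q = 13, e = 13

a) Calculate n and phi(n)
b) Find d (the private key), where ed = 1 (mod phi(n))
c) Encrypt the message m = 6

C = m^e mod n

Step 1: n = 7 * 13 = 91.
Step 2: phi(n) = (7-1)(13-1) = 6 * 12 = 72.
Step 3: Find d = 13^(-1) mod 72 = 61.
  Verify: 13 * 61 = 793 = 1 (mod 72).
Step 4: C = 6^13 mod 91 = 6.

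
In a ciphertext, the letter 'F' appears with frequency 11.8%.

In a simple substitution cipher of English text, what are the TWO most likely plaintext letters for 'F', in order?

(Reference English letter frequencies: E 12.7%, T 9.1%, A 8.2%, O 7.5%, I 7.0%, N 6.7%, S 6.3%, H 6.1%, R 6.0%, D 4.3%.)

Step 1: Observed frequency of 'F' is 11.8%.
Step 2: Compute distances to each reference frequency and sort:
  E (12.7%): difference = 0.9% <-- BEST
  T (9.1%): difference = 2.7% <-- RUNNER-UP
  A (8.2%): difference = 3.6%
  O (7.5%): difference = 4.3%
  I (7.0%): difference = 4.8%
Step 3: Most likely is 'E' (12.7%, diff 0.9%); second most likely is 'T' (9.1%, diff 2.7%).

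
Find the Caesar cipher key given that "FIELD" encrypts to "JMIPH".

Step 1: Compare first letters: F (position 5) -> J (position 9).
Step 2: Shift = (9 - 5) mod 26 = 4.
The shift value is 4.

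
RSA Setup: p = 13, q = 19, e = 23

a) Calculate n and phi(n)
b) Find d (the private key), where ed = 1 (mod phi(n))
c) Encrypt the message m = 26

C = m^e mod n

Step 1: n = 13 * 19 = 247.
Step 2: phi(n) = (13-1)(19-1) = 12 * 18 = 216.
Step 3: Find d = 23^(-1) mod 216 = 47.
  Verify: 23 * 47 = 1081 = 1 (mod 216).
Step 4: C = 26^23 mod 247 = 182.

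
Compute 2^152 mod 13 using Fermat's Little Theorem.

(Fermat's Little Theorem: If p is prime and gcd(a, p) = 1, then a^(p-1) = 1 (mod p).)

Step 1: Since 13 is prime, by Fermat's Little Theorem: 2^12 = 1 (mod 13).
Step 2: Reduce exponent: 152 mod 12 = 8.
Step 3: So 2^152 = 2^8 (mod 13).
Step 4: 2^8 mod 13 = 9.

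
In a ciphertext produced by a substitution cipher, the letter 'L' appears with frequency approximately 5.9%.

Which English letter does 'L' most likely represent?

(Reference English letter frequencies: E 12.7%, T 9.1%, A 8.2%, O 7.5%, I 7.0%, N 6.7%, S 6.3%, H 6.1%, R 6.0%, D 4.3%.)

Step 1: The observed frequency is 5.9%.
Step 2: Compare with English frequencies:
  E: 12.7% (difference: 6.8%)
  T: 9.1% (difference: 3.2%)
  A: 8.2% (difference: 2.3%)
  O: 7.5% (difference: 1.6%)
  I: 7.0% (difference: 1.1%)
  N: 6.7% (difference: 0.8%)
  S: 6.3% (difference: 0.4%)
  H: 6.1% (difference: 0.2%)
  R: 6.0% (difference: 0.1%) <-- closest
  D: 4.3% (difference: 1.6%)
Step 3: 'L' most likely represents 'R' (frequency 6.0%).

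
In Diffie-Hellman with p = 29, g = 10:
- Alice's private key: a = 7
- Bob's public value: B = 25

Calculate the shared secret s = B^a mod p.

Step 1: s = B^a mod p = 25^7 mod 29.
  25^1 mod 29 = 25
  25^2 mod 29 = (25 * 25) mod 29 = 16
  25^3 mod 29 = (16 * 25) mod 29 = 23
  25^4 mod 29 = (23 * 25) mod 29 = 24
  25^5 mod 29 = (24 * 25) mod 29 = 20
  25^6 mod 29 = (20 * 25) mod 29 = 7
  25^7 mod 29 = (7 * 25) mod 29 = 1
Result: shared secret = 1.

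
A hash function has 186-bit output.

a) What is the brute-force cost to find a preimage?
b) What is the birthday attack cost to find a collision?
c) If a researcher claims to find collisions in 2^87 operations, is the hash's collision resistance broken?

Step 1: Preimage resistance requires brute-force of 2^186 operations.
Step 2: Collision resistance (birthday bound) = 2^(186/2) = 2^93.
Step 3: The claimed attack costs 2^87 operations.
Step 4: Since 2^87 < 2^93, the claimed attack beats the generic birthday bound, so collision resistance is broken.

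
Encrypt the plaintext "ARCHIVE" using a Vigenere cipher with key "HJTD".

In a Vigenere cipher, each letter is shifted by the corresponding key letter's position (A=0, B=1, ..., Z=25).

Step 1: Repeat key to match plaintext length:
  Plaintext: ARCHIVE
  Key:       HJTDHJT
Step 2: Encrypt each letter:
  A(0) + H(7) = (0+7) mod 26 = 7 = H
  R(17) + J(9) = (17+9) mod 26 = 0 = A
  C(2) + T(19) = (2+19) mod 26 = 21 = V
  H(7) + D(3) = (7+3) mod 26 = 10 = K
  I(8) + H(7) = (8+7) mod 26 = 15 = P
  V(21) + J(9) = (21+9) mod 26 = 4 = E
  E(4) + T(19) = (4+19) mod 26 = 23 = X
Ciphertext: HAVKPEX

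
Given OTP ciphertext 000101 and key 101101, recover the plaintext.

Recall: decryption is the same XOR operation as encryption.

Step 1: XOR ciphertext with key:
  Ciphertext: 000101
  Key:        101101
  XOR:        101000
Step 2: Plaintext = 101000 = 40 in decimal.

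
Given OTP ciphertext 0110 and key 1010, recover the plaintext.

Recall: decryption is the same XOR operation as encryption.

Step 1: XOR ciphertext with key:
  Ciphertext: 0110
  Key:        1010
  XOR:        1100
Step 2: Plaintext = 1100 = 12 in decimal.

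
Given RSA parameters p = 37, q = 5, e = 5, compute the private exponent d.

Step 1: n = 37 * 5 = 185.
Step 2: phi(n) = 36 * 4 = 144.
Step 3: Find d such that 5 * d = 1 (mod 144).
Step 4: d = 5^(-1) mod 144 = 29.
Verification: 5 * 29 = 145 = 1 * 144 + 1.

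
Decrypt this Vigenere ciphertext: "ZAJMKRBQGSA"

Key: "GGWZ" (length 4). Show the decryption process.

Step 1: Key 'GGWZ' has length 4. Extended key: GGWZGGWZGGW
Step 2: Decrypt each position:
  Z(25) - G(6) = 19 = T
  A(0) - G(6) = 20 = U
  J(9) - W(22) = 13 = N
  M(12) - Z(25) = 13 = N
  K(10) - G(6) = 4 = E
  R(17) - G(6) = 11 = L
  B(1) - W(22) = 5 = F
  Q(16) - Z(25) = 17 = R
  G(6) - G(6) = 0 = A
  S(18) - G(6) = 12 = M
  A(0) - W(22) = 4 = E
Plaintext: TUNNELFRAME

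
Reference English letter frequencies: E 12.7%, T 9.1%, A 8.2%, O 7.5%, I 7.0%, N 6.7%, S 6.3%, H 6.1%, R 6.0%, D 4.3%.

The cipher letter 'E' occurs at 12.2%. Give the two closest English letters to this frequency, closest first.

Step 1: Observed frequency of 'E' is 12.2%.
Step 2: Compute distances to each reference frequency and sort:
  E (12.7%): difference = 0.5% <-- BEST
  T (9.1%): difference = 3.1% <-- RUNNER-UP
  A (8.2%): difference = 4.0%
  O (7.5%): difference = 4.7%
  I (7.0%): difference = 5.2%
Step 3: Most likely is 'E' (12.7%, diff 0.5%); second most likely is 'T' (9.1%, diff 3.1%).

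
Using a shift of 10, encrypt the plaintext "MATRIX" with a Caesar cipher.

Step 1: For each letter, shift forward by 10 positions (mod 26).
  M (position 12) -> position (12+10) mod 26 = 22 -> W
  A (position 0) -> position (0+10) mod 26 = 10 -> K
  T (position 19) -> position (19+10) mod 26 = 3 -> D
  R (position 17) -> position (17+10) mod 26 = 1 -> B
  I (position 8) -> position (8+10) mod 26 = 18 -> S
  X (position 23) -> position (23+10) mod 26 = 7 -> H
Result: WKDBSH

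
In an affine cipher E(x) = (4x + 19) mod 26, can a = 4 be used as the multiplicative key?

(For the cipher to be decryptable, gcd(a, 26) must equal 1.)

Step 1: Compute gcd(4, 26).
Step 2: gcd(4, 26) = 2.
Since gcd = 2 != 1, 4 shares a common factor with 26, so it cannot be used.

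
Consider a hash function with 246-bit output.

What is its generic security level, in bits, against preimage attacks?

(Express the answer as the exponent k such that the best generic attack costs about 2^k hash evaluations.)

Step 1: The hash has a 246-bit output.
Step 2: Preimage resistance means: given a digest h(x), it should be infeasible to find any input that hashes to it.
With a 246-bit output there are 2^246 possible digests, so a generic brute-force preimage search costs about 2^246 evaluations.
Step 3: Security level = 246 bits.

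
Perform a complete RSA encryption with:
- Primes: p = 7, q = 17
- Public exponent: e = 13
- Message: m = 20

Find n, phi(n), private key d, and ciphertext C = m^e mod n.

Step 1: n = 7 * 17 = 119.
Step 2: phi(n) = (7-1)(17-1) = 6 * 16 = 96.
Step 3: Find d = 13^(-1) mod 96 = 37.
  Verify: 13 * 37 = 481 = 1 (mod 96).
Step 4: C = 20^13 mod 119 = 97.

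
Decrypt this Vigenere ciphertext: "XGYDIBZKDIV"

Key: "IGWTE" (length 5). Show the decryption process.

Step 1: Key 'IGWTE' has length 5. Extended key: IGWTEIGWTEI
Step 2: Decrypt each position:
  X(23) - I(8) = 15 = P
  G(6) - G(6) = 0 = A
  Y(24) - W(22) = 2 = C
  D(3) - T(19) = 10 = K
  I(8) - E(4) = 4 = E
  B(1) - I(8) = 19 = T
  Z(25) - G(6) = 19 = T
  K(10) - W(22) = 14 = O
  D(3) - T(19) = 10 = K
  I(8) - E(4) = 4 = E
  V(21) - I(8) = 13 = N
Plaintext: PACKETTOKEN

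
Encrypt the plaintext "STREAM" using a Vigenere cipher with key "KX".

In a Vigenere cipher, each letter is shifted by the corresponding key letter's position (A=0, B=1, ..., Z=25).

Step 1: Repeat key to match plaintext length:
  Plaintext: STREAM
  Key:       KXKXKX
Step 2: Encrypt each letter:
  S(18) + K(10) = (18+10) mod 26 = 2 = C
  T(19) + X(23) = (19+23) mod 26 = 16 = Q
  R(17) + K(10) = (17+10) mod 26 = 1 = B
  E(4) + X(23) = (4+23) mod 26 = 1 = B
  A(0) + K(10) = (0+10) mod 26 = 10 = K
  M(12) + X(23) = (12+23) mod 26 = 9 = J
Ciphertext: CQBBKJ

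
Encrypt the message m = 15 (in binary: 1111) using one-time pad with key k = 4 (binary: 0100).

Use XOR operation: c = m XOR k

Step 1: Write out the XOR operation bit by bit:
  Message: 1111
  Key:     0100
  XOR:     1011
Step 2: Convert to decimal: 1011 = 11.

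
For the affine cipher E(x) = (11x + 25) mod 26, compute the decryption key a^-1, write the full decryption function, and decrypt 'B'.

Step 1: Find a^-1, the modular inverse of 11 mod 26.
Step 2: We need 11 * a^-1 = 1 (mod 26).
Step 3: 11 * 19 = 209 = 8 * 26 + 1, so a^-1 = 19.
Step 4: D(y) = 19(y - 25) mod 26.
Step 5: Apply to 'B' (y = 1): D(1) = 19 * (1 - 25) mod 26 = 19 * -24 mod 26 = 12 -> 'M'.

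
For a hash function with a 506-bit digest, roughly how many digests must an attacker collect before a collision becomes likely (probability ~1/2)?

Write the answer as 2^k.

Step 1: The birthday paradox gives collision probability ~50% after sqrt(2^n) = 2^(n/2) hashes.
Step 2: For 506-bit output: 2^(506/2) = 2^253.
Step 3: Approximately 2^253 hash computations needed.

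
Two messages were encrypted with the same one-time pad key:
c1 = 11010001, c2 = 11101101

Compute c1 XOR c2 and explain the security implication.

Step 1: c1 XOR c2 = (m1 XOR k) XOR (m2 XOR k).
Step 2: By XOR associativity/commutativity: = m1 XOR m2 XOR k XOR k = m1 XOR m2.
Step 3: 11010001 XOR 11101101 = 00111100 = 60.
Step 4: The key cancels out! An attacker learns m1 XOR m2 = 60, revealing the relationship between plaintexts.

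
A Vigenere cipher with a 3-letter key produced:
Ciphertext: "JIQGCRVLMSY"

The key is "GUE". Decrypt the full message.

Step 1: Key 'GUE' has length 3. Extended key: GUEGUEGUEGU
Step 2: Decrypt each position:
  J(9) - G(6) = 3 = D
  I(8) - U(20) = 14 = O
  Q(16) - E(4) = 12 = M
  G(6) - G(6) = 0 = A
  C(2) - U(20) = 8 = I
  R(17) - E(4) = 13 = N
  V(21) - G(6) = 15 = P
  L(11) - U(20) = 17 = R
  M(12) - E(4) = 8 = I
  S(18) - G(6) = 12 = M
  Y(24) - U(20) = 4 = E
Plaintext: DOMAINPRIME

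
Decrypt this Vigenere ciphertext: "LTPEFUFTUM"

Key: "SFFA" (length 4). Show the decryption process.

Step 1: Key 'SFFA' has length 4. Extended key: SFFASFFASF
Step 2: Decrypt each position:
  L(11) - S(18) = 19 = T
  T(19) - F(5) = 14 = O
  P(15) - F(5) = 10 = K
  E(4) - A(0) = 4 = E
  F(5) - S(18) = 13 = N
  U(20) - F(5) = 15 = P
  F(5) - F(5) = 0 = A
  T(19) - A(0) = 19 = T
  U(20) - S(18) = 2 = C
  M(12) - F(5) = 7 = H
Plaintext: TOKENPATCH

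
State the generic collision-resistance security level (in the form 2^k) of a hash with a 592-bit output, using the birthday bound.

Step 1: The birthday paradox gives collision probability ~50% after sqrt(2^n) = 2^(n/2) hashes.
Step 2: For 592-bit output: 2^(592/2) = 2^296.
Step 3: Approximately 2^296 hash computations needed.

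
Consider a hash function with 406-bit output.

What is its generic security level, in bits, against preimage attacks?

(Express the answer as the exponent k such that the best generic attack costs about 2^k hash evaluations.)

Step 1: The hash has a 406-bit output.
Step 2: Preimage resistance means: given a digest h(x), it should be infeasible to find any input that hashes to it.
With a 406-bit output there are 2^406 possible digests, so a generic brute-force preimage search costs about 2^406 evaluations.
Step 3: Security level = 406 bits.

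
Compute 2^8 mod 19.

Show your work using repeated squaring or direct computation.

Step 1: Compute 2^8 mod 19 step by step, reducing modulo 19 at each step.
  2^1 mod 19 = 2
  2^2 mod 19 = (2 * 2) mod 19 = 4
  2^3 mod 19 = (4 * 2) mod 19 = 8
  2^4 mod 19 = (8 * 2) mod 19 = 16
  2^5 mod 19 = (16 * 2) mod 19 = 13
  2^6 mod 19 = (13 * 2) mod 19 = 7
  2^7 mod 19 = (7 * 2) mod 19 = 14
  2^8 mod 19 = (14 * 2) mod 19 = 9
Step 2: Result = 9.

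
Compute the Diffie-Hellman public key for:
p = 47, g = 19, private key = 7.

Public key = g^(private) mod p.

Step 1: A = g^a mod p = 19^7 mod 47.
  19^1 mod 47 = 19
  19^2 mod 47 = (19 * 19) mod 47 = 32
  19^3 mod 47 = (32 * 19) mod 47 = 44
  19^4 mod 47 = (44 * 19) mod 47 = 37
  19^5 mod 47 = (37 * 19) mod 47 = 45
  19^6 mod 47 = (45 * 19) mod 47 = 9
  19^7 mod 47 = (9 * 19) mod 47 = 30
Result: A = 30.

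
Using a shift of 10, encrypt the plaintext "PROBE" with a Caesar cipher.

Step 1: For each letter, shift forward by 10 positions (mod 26).
  P (position 15) -> position (15+10) mod 26 = 25 -> Z
  R (position 17) -> position (17+10) mod 26 = 1 -> B
  O (position 14) -> position (14+10) mod 26 = 24 -> Y
  B (position 1) -> position (1+10) mod 26 = 11 -> L
  E (position 4) -> position (4+10) mod 26 = 14 -> O
Result: ZBYLO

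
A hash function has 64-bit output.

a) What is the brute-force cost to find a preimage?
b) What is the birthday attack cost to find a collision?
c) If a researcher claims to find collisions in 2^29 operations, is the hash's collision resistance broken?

Step 1: Preimage resistance requires brute-force of 2^64 operations.
Step 2: Collision resistance (birthday bound) = 2^(64/2) = 2^32.
Step 3: The claimed attack costs 2^29 operations.
Step 4: Since 2^29 < 2^32, the claimed attack beats the generic birthday bound, so collision resistance is broken.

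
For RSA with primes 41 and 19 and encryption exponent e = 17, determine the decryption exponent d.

Step 1: n = 41 * 19 = 779.
Step 2: phi(n) = 40 * 18 = 720.
Step 3: Find d such that 17 * d = 1 (mod 720).
Step 4: d = 17^(-1) mod 720 = 593.
Verification: 17 * 593 = 10081 = 14 * 720 + 1.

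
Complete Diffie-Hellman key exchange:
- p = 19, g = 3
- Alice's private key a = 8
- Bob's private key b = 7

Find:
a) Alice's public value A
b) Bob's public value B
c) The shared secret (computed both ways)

Step 1: A = g^a mod p = 3^8 mod 19 = 6.
Step 2: B = g^b mod p = 3^7 mod 19 = 2.
Step 3: Alice computes s = B^a mod p = 2^8 mod 19 = 9.
Step 4: Bob computes s = A^b mod p = 6^7 mod 19 = 9.
Both sides agree: shared secret = 9.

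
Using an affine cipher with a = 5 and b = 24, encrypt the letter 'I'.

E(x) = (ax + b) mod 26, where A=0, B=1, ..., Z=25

Step 1: Convert 'I' to number: x = 8.
Step 2: E(8) = (5 * 8 + 24) mod 26 = 64 mod 26 = 12.
Step 3: Convert 12 back to letter: M.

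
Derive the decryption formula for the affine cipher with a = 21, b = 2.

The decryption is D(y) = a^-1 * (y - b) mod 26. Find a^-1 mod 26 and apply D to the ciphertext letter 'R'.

Step 1: Find a^-1, the modular inverse of 21 mod 26.
Step 2: We need 21 * a^-1 = 1 (mod 26).
Step 3: 21 * 5 = 105 = 4 * 26 + 1, so a^-1 = 5.
Step 4: D(y) = 5(y - 2) mod 26.
Step 5: Apply to 'R' (y = 17): D(17) = 5 * (17 - 2) mod 26 = 5 * 15 mod 26 = 23 -> 'X'.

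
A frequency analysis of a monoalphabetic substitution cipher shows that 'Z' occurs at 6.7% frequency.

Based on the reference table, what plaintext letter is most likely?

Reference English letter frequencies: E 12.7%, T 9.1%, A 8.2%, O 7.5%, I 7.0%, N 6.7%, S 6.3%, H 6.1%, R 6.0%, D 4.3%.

Step 1: The observed frequency is 6.7%.
Step 2: Compare with English frequencies:
  E: 12.7% (difference: 6.0%)
  T: 9.1% (difference: 2.4%)
  A: 8.2% (difference: 1.5%)
  O: 7.5% (difference: 0.8%)
  I: 7.0% (difference: 0.3%)
  N: 6.7% (difference: 0.0%) <-- closest
  S: 6.3% (difference: 0.4%)
  H: 6.1% (difference: 0.6%)
  R: 6.0% (difference: 0.7%)
  D: 4.3% (difference: 2.4%)
Step 3: 'Z' most likely represents 'N' (frequency 6.7%).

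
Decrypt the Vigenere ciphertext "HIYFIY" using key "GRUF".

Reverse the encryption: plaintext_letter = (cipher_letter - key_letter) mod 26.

Step 1: Extend key: GRUFGR
Step 2: Decrypt each letter (c - k) mod 26:
  H(7) - G(6) = (7-6) mod 26 = 1 = B
  I(8) - R(17) = (8-17) mod 26 = 17 = R
  Y(24) - U(20) = (24-20) mod 26 = 4 = E
  F(5) - F(5) = (5-5) mod 26 = 0 = A
  I(8) - G(6) = (8-6) mod 26 = 2 = C
  Y(24) - R(17) = (24-17) mod 26 = 7 = H
Plaintext: BREACH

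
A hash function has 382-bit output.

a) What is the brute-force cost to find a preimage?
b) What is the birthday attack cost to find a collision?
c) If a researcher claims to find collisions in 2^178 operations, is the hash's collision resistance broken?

Step 1: Preimage resistance requires brute-force of 2^382 operations.
Step 2: Collision resistance (birthday bound) = 2^(382/2) = 2^191.
Step 3: The claimed attack costs 2^178 operations.
Step 4: Since 2^178 < 2^191, the claimed attack beats the generic birthday bound, so collision resistance is broken.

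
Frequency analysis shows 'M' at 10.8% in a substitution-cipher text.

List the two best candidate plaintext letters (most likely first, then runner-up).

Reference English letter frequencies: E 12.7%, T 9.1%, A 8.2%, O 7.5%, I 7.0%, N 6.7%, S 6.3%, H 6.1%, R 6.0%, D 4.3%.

Step 1: Observed frequency of 'M' is 10.8%.
Step 2: Compute distances to each reference frequency and sort:
  T (9.1%): difference = 1.7% <-- BEST
  E (12.7%): difference = 1.9% <-- RUNNER-UP
  A (8.2%): difference = 2.6%
  O (7.5%): difference = 3.3%
  I (7.0%): difference = 3.8%
Step 3: Most likely is 'T' (9.1%, diff 1.7%); second most likely is 'E' (12.7%, diff 1.9%).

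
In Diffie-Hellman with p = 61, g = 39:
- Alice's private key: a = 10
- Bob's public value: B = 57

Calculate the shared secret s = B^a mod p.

Step 1: s = B^a mod p = 57^10 mod 61.
  57^1 mod 61 = 57
  57^2 mod 61 = (57 * 57) mod 61 = 16
  57^3 mod 61 = (16 * 57) mod 61 = 58
  57^4 mod 61 = (58 * 57) mod 61 = 12
  57^5 mod 61 = (12 * 57) mod 61 = 13
  57^6 mod 61 = (13 * 57) mod 61 = 9
  57^7 mod 61 = (9 * 57) mod 61 = 25
  57^8 mod 61 = (25 * 57) mod 61 = 22
  57^9 mod 61 = (22 * 57) mod 61 = 34
  57^10 mod 61 = (34 * 57) mod 61 = 47
Result: shared secret = 47.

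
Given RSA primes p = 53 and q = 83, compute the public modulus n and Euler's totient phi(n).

Step 1: n = p * q = 53 * 83 = 4399.
Step 2: phi(n) = (p-1)(q-1) = 52 * 82 = 4264.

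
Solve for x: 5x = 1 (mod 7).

Step 1: We need x such that 5 * x = 1 (mod 7).
Step 2: Using the extended Euclidean algorithm or trial:
  5 * 3 = 15 = 2 * 7 + 1.
Step 3: Since 15 mod 7 = 1, the inverse is x = 3.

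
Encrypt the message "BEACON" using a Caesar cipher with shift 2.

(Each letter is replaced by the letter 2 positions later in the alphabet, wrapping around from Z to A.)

Step 1: For each letter, shift forward by 2 positions (mod 26).
  B (position 1) -> position (1+2) mod 26 = 3 -> D
  E (position 4) -> position (4+2) mod 26 = 6 -> G
  A (position 0) -> position (0+2) mod 26 = 2 -> C
  C (position 2) -> position (2+2) mod 26 = 4 -> E
  O (position 14) -> position (14+2) mod 26 = 16 -> Q
  N (position 13) -> position (13+2) mod 26 = 15 -> P
Result: DGCEQP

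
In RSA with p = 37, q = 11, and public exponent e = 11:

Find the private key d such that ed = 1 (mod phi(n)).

Step 1: n = 37 * 11 = 407.
Step 2: phi(n) = 36 * 10 = 360.
Step 3: Find d such that 11 * d = 1 (mod 360).
Step 4: d = 11^(-1) mod 360 = 131.
Verification: 11 * 131 = 1441 = 4 * 360 + 1.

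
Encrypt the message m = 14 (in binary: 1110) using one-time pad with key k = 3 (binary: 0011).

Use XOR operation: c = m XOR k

Step 1: Write out the XOR operation bit by bit:
  Message: 1110
  Key:     0011
  XOR:     1101
Step 2: Convert to decimal: 1101 = 13.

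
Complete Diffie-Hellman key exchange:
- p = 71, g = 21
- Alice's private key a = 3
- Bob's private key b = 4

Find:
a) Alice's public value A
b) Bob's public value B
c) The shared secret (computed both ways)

Step 1: A = g^a mod p = 21^3 mod 71 = 31.
Step 2: B = g^b mod p = 21^4 mod 71 = 12.
Step 3: Alice computes s = B^a mod p = 12^3 mod 71 = 24.
Step 4: Bob computes s = A^b mod p = 31^4 mod 71 = 24.
Both sides agree: shared secret = 24.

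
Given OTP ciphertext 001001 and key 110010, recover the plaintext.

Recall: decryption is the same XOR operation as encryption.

Step 1: XOR ciphertext with key:
  Ciphertext: 001001
  Key:        110010
  XOR:        111011
Step 2: Plaintext = 111011 = 59 in decimal.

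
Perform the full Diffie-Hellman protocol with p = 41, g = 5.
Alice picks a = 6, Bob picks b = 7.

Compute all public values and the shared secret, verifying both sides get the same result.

Step 1: A = g^a mod p = 5^6 mod 41 = 4.
Step 2: B = g^b mod p = 5^7 mod 41 = 20.
Step 3: Alice computes s = B^a mod p = 20^6 mod 41 = 25.
Step 4: Bob computes s = A^b mod p = 4^7 mod 41 = 25.
Both sides agree: shared secret = 25.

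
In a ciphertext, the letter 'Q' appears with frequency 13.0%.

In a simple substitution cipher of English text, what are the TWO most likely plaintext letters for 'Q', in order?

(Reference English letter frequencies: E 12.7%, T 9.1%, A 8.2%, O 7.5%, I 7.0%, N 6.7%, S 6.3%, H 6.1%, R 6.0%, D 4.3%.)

Step 1: Observed frequency of 'Q' is 13.0%.
Step 2: Compute distances to each reference frequency and sort:
  E (12.7%): difference = 0.3% <-- BEST
  T (9.1%): difference = 3.9% <-- RUNNER-UP
  A (8.2%): difference = 4.8%
  O (7.5%): difference = 5.5%
  I (7.0%): difference = 6.0%
Step 3: Most likely is 'E' (12.7%, diff 0.3%); second most likely is 'T' (9.1%, diff 3.9%).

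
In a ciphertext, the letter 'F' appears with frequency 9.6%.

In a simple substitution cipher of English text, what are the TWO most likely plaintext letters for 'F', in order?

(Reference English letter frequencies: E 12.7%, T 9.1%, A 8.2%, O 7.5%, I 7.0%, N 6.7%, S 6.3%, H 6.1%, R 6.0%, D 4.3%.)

Step 1: Observed frequency of 'F' is 9.6%.
Step 2: Compute distances to each reference frequency and sort:
  T (9.1%): difference = 0.5% <-- BEST
  A (8.2%): difference = 1.4% <-- RUNNER-UP
  O (7.5%): difference = 2.1%
  I (7.0%): difference = 2.6%
  N (6.7%): difference = 2.9%
Step 3: Most likely is 'T' (9.1%, diff 0.5%); second most likely is 'A' (8.2%, diff 1.4%).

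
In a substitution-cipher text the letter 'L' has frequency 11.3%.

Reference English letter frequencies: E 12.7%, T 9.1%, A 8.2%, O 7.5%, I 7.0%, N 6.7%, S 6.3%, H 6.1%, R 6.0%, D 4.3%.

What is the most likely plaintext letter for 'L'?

Step 1: The observed frequency is 11.3%.
Step 2: Compare with English frequencies:
  E: 12.7% (difference: 1.4%) <-- closest
  T: 9.1% (difference: 2.2%)
  A: 8.2% (difference: 3.1%)
  O: 7.5% (difference: 3.8%)
  I: 7.0% (difference: 4.3%)
  N: 6.7% (difference: 4.6%)
  S: 6.3% (difference: 5.0%)
  H: 6.1% (difference: 5.2%)
  R: 6.0% (difference: 5.3%)
  D: 4.3% (difference: 7.0%)
Step 3: 'L' most likely represents 'E' (frequency 12.7%).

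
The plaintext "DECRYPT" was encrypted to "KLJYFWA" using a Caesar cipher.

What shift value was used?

Step 1: Compare first letters: D (position 3) -> K (position 10).
Step 2: Shift = (10 - 3) mod 26 = 7.
The shift value is 7.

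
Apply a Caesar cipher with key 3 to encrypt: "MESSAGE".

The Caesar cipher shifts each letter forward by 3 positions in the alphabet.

Step 1: For each letter, shift forward by 3 positions (mod 26).
  M (position 12) -> position (12+3) mod 26 = 15 -> P
  E (position 4) -> position (4+3) mod 26 = 7 -> H
  S (position 18) -> position (18+3) mod 26 = 21 -> V
  S (position 18) -> position (18+3) mod 26 = 21 -> V
  A (position 0) -> position (0+3) mod 26 = 3 -> D
  G (position 6) -> position (6+3) mod 26 = 9 -> J
  E (position 4) -> position (4+3) mod 26 = 7 -> H
Result: PHVVDJH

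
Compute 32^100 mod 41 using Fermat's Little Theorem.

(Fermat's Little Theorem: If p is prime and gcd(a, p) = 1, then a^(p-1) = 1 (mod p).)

Step 1: Since 41 is prime, by Fermat's Little Theorem: 32^40 = 1 (mod 41).
Step 2: Reduce exponent: 100 mod 40 = 20.
Step 3: So 32^100 = 32^20 (mod 41).
Step 4: 32^20 mod 41 = 1.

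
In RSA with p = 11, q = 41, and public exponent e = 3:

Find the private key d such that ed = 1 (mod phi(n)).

Step 1: n = 11 * 41 = 451.
Step 2: phi(n) = 10 * 40 = 400.
Step 3: Find d such that 3 * d = 1 (mod 400).
Step 4: d = 3^(-1) mod 400 = 267.
Verification: 3 * 267 = 801 = 2 * 400 + 1.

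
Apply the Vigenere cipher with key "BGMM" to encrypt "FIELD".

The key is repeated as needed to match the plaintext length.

Step 1: Repeat key to match plaintext length:
  Plaintext: FIELD
  Key:       BGMMB
Step 2: Encrypt each letter:
  F(5) + B(1) = (5+1) mod 26 = 6 = G
  I(8) + G(6) = (8+6) mod 26 = 14 = O
  E(4) + M(12) = (4+12) mod 26 = 16 = Q
  L(11) + M(12) = (11+12) mod 26 = 23 = X
  D(3) + B(1) = (3+1) mod 26 = 4 = E
Ciphertext: GOQXE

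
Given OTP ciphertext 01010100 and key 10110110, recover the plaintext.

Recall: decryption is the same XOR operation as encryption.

Step 1: XOR ciphertext with key:
  Ciphertext: 01010100
  Key:        10110110
  XOR:        11100010
Step 2: Plaintext = 11100010 = 226 in decimal.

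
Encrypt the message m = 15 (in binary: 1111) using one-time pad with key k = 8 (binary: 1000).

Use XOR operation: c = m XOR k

Step 1: Write out the XOR operation bit by bit:
  Message: 1111
  Key:     1000
  XOR:     0111
Step 2: Convert to decimal: 0111 = 7.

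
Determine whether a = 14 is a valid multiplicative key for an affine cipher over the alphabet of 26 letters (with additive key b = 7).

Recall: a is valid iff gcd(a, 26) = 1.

Step 1: Compute gcd(14, 26).
Step 2: gcd(14, 26) = 2.
Since gcd = 2 != 1, 14 shares a common factor with 26, so it cannot be used.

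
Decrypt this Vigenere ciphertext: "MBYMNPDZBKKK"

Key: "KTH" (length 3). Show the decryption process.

Step 1: Key 'KTH' has length 3. Extended key: KTHKTHKTHKTH
Step 2: Decrypt each position:
  M(12) - K(10) = 2 = C
  B(1) - T(19) = 8 = I
  Y(24) - H(7) = 17 = R
  M(12) - K(10) = 2 = C
  N(13) - T(19) = 20 = U
  P(15) - H(7) = 8 = I
  D(3) - K(10) = 19 = T
  Z(25) - T(19) = 6 = G
  B(1) - H(7) = 20 = U
  K(10) - K(10) = 0 = A
  K(10) - T(19) = 17 = R
  K(10) - H(7) = 3 = D
Plaintext: CIRCUITGUARD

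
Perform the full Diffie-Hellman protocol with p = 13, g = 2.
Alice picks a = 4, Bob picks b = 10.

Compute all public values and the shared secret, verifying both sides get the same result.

Step 1: A = g^a mod p = 2^4 mod 13 = 3.
Step 2: B = g^b mod p = 2^10 mod 13 = 10.
Step 3: Alice computes s = B^a mod p = 10^4 mod 13 = 3.
Step 4: Bob computes s = A^b mod p = 3^10 mod 13 = 3.
Both sides agree: shared secret = 3.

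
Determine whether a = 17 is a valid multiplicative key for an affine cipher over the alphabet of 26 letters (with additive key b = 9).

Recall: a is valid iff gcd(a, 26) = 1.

Step 1: Compute gcd(17, 26).
Step 2: gcd(17, 26) = 1.
Since gcd = 1, 17 is coprime with 26, so it is a valid key.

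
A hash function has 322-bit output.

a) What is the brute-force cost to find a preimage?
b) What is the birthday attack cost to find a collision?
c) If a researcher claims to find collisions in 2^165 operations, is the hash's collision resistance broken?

Step 1: Preimage resistance requires brute-force of 2^322 operations.
Step 2: Collision resistance (birthday bound) = 2^(322/2) = 2^161.
Step 3: The claimed attack costs 2^165 operations.
Step 4: Since 2^165 >= 2^161, the claimed attack is no faster than the generic birthday attack, so this does not break collision resistance.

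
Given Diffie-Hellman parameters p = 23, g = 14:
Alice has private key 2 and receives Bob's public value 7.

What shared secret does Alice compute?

Step 1: s = B^a mod p = 7^2 mod 23.
  7^1 mod 23 = 7
  7^2 mod 23 = (7 * 7) mod 23 = 3
Result: shared secret = 3.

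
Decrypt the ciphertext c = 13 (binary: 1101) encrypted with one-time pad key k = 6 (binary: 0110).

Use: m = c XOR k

Step 1: XOR ciphertext with key:
  Ciphertext: 1101
  Key:        0110
  XOR:        1011
Step 2: Plaintext = 1011 = 11 in decimal.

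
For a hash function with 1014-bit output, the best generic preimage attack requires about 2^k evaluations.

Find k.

Step 1: The hash has a 1014-bit output.
Step 2: Preimage resistance means: given a digest h(x), it should be infeasible to find any input that hashes to it.
With a 1014-bit output there are 2^1014 possible digests, so a generic brute-force preimage search costs about 2^1014 evaluations.
Step 3: Security level = 1014 bits.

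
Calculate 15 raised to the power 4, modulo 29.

Step 1: Compute 15^4 mod 29 step by step, reducing modulo 29 at each step.
  15^1 mod 29 = 15
  15^2 mod 29 = (15 * 15) mod 29 = 22
  15^3 mod 29 = (22 * 15) mod 29 = 11
  15^4 mod 29 = (11 * 15) mod 29 = 20
Step 2: Result = 20.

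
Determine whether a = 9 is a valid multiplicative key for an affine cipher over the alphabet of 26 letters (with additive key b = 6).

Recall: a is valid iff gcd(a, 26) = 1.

Step 1: Compute gcd(9, 26).
Step 2: gcd(9, 26) = 1.
Since gcd = 1, 9 is coprime with 26, so it is a valid key.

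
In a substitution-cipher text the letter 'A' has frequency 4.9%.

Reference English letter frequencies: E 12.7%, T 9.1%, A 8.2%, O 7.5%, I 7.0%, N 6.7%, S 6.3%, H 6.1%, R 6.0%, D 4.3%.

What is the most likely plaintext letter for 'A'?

Step 1: The observed frequency is 4.9%.
Step 2: Compare with English frequencies:
  E: 12.7% (difference: 7.8%)
  T: 9.1% (difference: 4.2%)
  A: 8.2% (difference: 3.3%)
  O: 7.5% (difference: 2.6%)
  I: 7.0% (difference: 2.1%)
  N: 6.7% (difference: 1.8%)
  S: 6.3% (difference: 1.4%)
  H: 6.1% (difference: 1.2%)
  R: 6.0% (difference: 1.1%)
  D: 4.3% (difference: 0.6%) <-- closest
Step 3: 'A' most likely represents 'D' (frequency 4.3%).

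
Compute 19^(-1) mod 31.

Step 1: We need x such that 19 * x = 1 (mod 31).
Step 2: Using the extended Euclidean algorithm or trial:
  19 * 18 = 342 = 11 * 31 + 1.
Step 3: Since 342 mod 31 = 1, the inverse is x = 18.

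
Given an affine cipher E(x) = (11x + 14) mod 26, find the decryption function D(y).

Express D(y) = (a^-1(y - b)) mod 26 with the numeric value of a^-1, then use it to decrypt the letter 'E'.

Step 1: Find a^-1, the modular inverse of 11 mod 26.
Step 2: We need 11 * a^-1 = 1 (mod 26).
Step 3: 11 * 19 = 209 = 8 * 26 + 1, so a^-1 = 19.
Step 4: D(y) = 19(y - 14) mod 26.
Step 5: Apply to 'E' (y = 4): D(4) = 19 * (4 - 14) mod 26 = 19 * -10 mod 26 = 18 -> 'S'.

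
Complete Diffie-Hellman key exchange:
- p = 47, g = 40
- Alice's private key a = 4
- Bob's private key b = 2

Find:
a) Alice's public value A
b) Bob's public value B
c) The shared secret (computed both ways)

Step 1: A = g^a mod p = 40^4 mod 47 = 4.
Step 2: B = g^b mod p = 40^2 mod 47 = 2.
Step 3: Alice computes s = B^a mod p = 2^4 mod 47 = 16.
Step 4: Bob computes s = A^b mod p = 4^2 mod 47 = 16.
Both sides agree: shared secret = 16.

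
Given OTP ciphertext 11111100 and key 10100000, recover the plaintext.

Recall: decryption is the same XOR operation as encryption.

Step 1: XOR ciphertext with key:
  Ciphertext: 11111100
  Key:        10100000
  XOR:        01011100
Step 2: Plaintext = 01011100 = 92 in decimal.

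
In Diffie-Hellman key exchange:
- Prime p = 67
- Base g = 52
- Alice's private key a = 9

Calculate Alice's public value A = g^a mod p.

Step 1: A = g^a mod p = 52^9 mod 67.
  52^1 mod 67 = 52
  52^2 mod 67 = (52 * 52) mod 67 = 24
  52^3 mod 67 = (24 * 52) mod 67 = 42
  52^4 mod 67 = (42 * 52) mod 67 = 40
  52^5 mod 67 = (40 * 52) mod 67 = 3
  52^6 mod 67 = (3 * 52) mod 67 = 22
  52^7 mod 67 = (22 * 52) mod 67 = 5
  52^8 mod 67 = (5 * 52) mod 67 = 59
  52^9 mod 67 = (59 * 52) mod 67 = 53
Result: A = 53.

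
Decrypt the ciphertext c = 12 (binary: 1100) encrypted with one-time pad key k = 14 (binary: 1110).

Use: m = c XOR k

Step 1: XOR ciphertext with key:
  Ciphertext: 1100
  Key:        1110
  XOR:        0010
Step 2: Plaintext = 0010 = 2 in decimal.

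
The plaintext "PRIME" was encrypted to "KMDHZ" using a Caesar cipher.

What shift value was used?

Step 1: Compare first letters: P (position 15) -> K (position 10).
Step 2: Shift = (10 - 15) mod 26 = 21.
The shift value is 21.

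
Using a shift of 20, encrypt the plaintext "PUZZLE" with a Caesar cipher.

Step 1: For each letter, shift forward by 20 positions (mod 26).
  P (position 15) -> position (15+20) mod 26 = 9 -> J
  U (position 20) -> position (20+20) mod 26 = 14 -> O
  Z (position 25) -> position (25+20) mod 26 = 19 -> T
  Z (position 25) -> position (25+20) mod 26 = 19 -> T
  L (position 11) -> position (11+20) mod 26 = 5 -> F
  E (position 4) -> position (4+20) mod 26 = 24 -> Y
Result: JOTTFY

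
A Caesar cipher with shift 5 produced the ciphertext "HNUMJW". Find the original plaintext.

Step 1: Reverse the shift by subtracting 5 from each letter position.
  H (position 7) -> position (7-5) mod 26 = 2 -> C
  N (position 13) -> position (13-5) mod 26 = 8 -> I
  U (position 20) -> position (20-5) mod 26 = 15 -> P
  M (position 12) -> position (12-5) mod 26 = 7 -> H
  J (position 9) -> position (9-5) mod 26 = 4 -> E
  W (position 22) -> position (22-5) mod 26 = 17 -> R
Decrypted message: CIPHER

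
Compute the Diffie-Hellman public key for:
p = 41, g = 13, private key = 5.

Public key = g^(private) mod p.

Step 1: A = g^a mod p = 13^5 mod 41.
  13^1 mod 41 = 13
  13^2 mod 41 = (13 * 13) mod 41 = 5
  13^3 mod 41 = (5 * 13) mod 41 = 24
  13^4 mod 41 = (24 * 13) mod 41 = 25
  13^5 mod 41 = (25 * 13) mod 41 = 38
Result: A = 38.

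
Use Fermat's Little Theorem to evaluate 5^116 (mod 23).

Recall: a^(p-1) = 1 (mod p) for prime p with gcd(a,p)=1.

Step 1: Since 23 is prime, by Fermat's Little Theorem: 5^22 = 1 (mod 23).
Step 2: Reduce exponent: 116 mod 22 = 6.
Step 3: So 5^116 = 5^6 (mod 23).
Step 4: 5^6 mod 23 = 8.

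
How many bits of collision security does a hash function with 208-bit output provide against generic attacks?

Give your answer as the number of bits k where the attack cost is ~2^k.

Step 1: The hash has a 208-bit output.
Step 2: Collision resistance means it should be infeasible to find any x != y with h(x) = h(y).
By the birthday bound, a generic collision search succeeds after about sqrt(2^208) = 2^(208/2) = 2^104 evaluations.
Step 3: Security level = 104 bits.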